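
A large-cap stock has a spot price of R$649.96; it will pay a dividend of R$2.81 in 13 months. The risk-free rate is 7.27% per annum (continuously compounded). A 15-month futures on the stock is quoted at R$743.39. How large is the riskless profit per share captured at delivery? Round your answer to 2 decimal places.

PV(dividends) I = 2.81·e^(−0.0727·13/12) = 2.5972
Fair futures F* = (S − I)·e^(rT) = (649.96 − 2.5972)·e^0.090875 = 647.3628 × 1.095132 = 708.9477
Market R$743.39 > fair 708.9477: forward overpriced → cash-and-carry (borrow at r, buy the stock and collect the dividends, short the forward).
Profit at T = |F_mkt − F*| = |743.39 − 708.9477| = R$34.44 per share

R$34.44 per share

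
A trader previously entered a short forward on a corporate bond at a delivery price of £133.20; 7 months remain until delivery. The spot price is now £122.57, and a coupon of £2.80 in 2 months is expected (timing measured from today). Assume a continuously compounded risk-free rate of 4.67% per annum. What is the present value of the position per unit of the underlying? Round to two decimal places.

£9.83

PV(remaining coupons) I = 2.80·e^(−0.0467·2/12) = 2.7783
Current forward F = (S − I)·e^(rT) = (122.57 − 2.7783)·e^(0.0467·7/12) = 119.7917 × 1.027616 = 123.0999
Value (long) = (F − K)·e^(−rT) = (123.0999 − 133.20) × 0.973126 = -9.8287
Short position value = −(long value) = £9.83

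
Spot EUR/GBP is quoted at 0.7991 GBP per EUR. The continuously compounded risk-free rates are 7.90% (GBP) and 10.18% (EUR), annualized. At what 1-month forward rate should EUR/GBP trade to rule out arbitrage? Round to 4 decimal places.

F = S·e^((r_GBP − r_EUR)T) = 0.7991 · e^((0.0790 − 0.1018) × 1/12)
= 0.7991 · e^-0.001900 = 0.7991 × 0.998102
F = 0.7976 GBP per EUR

0.7976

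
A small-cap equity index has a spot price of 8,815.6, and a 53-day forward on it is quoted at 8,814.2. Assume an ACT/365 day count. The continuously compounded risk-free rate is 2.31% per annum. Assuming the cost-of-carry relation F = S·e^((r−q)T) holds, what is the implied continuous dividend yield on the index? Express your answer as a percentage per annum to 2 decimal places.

2.42%

From F = S·e^((r−q)T): (r − q) = ln(F/S)/T
ln(8814.2/8815.6) = ln(0.999841) = -0.000159
(r − q) = -0.000159 / (53/365) = -0.001095
q = r − ln(F/S)/T = 0.0231 + 0.001095 = 0.024195
q = 2.42%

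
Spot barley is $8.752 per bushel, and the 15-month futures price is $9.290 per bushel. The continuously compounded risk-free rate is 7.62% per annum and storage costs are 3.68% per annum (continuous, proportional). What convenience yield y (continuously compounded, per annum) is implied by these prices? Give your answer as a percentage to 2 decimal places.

F = S·e^((r+u−y)T) ⇒ (r+u−y) = ln(F/S)/T
ln(9.290/8.752) = 0.059656; /T ⇒ 0.047725
y = r + u − ln(F/S)/T = 0.0762 + 0.0368 − 0.047725 = 0.065275
y = 6.53%

6.53%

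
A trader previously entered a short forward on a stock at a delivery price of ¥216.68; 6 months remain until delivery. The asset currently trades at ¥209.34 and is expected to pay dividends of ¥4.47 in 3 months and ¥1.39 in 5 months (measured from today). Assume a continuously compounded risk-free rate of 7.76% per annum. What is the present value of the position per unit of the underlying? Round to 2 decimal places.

PV(remaining dividends) I = 4.47·e^(−0.0776·3/12) + 1.39·e^(−0.0776·5/12) = 5.7299
Current forward F = (S − I)·e^(rT) = (209.34 − 5.7299)·e^(0.0776·6/12) = 203.6101 × 1.039563 = 211.6655
Value (long) = (F − K)·e^(−rT) = (211.6655 − 216.68) × 0.961943 = -4.8237
Short position value = −(long value) = ¥4.82

¥4.82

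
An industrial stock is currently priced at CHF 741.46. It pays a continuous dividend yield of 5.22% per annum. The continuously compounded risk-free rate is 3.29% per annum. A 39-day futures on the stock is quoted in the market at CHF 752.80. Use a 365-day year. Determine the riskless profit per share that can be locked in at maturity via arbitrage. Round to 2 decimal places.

CHF 12.87 per share

Fair futures: F* = S·e^(carry·T), with carry = (r − q) = 0.0329 − 0.0522 = -0.0193
F* = 741.46 · e^(-0.0193 × 39/365) = 741.46 · e^-0.002062 = 741.46 × 0.997940 = CHF 739.9326
Market CHF 752.80 > fair CHF 739.9326: forward overpriced → cash-and-carry (buy spot, short the forward).
At maturity, profit = |F_mkt − F*| = |752.80 − 739.9326| = CHF 12.87 per share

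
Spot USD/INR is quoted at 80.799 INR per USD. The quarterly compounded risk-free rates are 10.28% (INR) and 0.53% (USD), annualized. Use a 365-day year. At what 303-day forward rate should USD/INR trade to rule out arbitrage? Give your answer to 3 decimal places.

87.517

By covered interest parity, F = S · (1+r_INR/4)^(4T) / (1+r_USD/4)^(4T)
= 80.799 × 1.087912 / 1.004406 = 80.799 × 1.083140
F = 87.517 INR per USD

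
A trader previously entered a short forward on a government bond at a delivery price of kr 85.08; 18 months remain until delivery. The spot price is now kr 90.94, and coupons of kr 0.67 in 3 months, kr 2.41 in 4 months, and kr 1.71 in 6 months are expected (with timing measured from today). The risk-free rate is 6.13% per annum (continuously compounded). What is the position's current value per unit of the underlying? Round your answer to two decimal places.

PV(remaining coupons) I = 0.67·e^(−0.0613·3/12) + 2.41·e^(−0.0613·4/12) + 1.71·e^(−0.0613·6/12) = 4.6794
Current forward F = (S − I)·e^(rT) = (90.94 − 4.6794)·e^(0.0613·18/12) = 86.2606 × 1.096310 = 94.5684
Value (long) = (F − K)·e^(−rT) = (94.5684 − 85.08) × 0.912151 = 8.6549
Short position value = −(long value) = -kr 8.65

-kr 8.65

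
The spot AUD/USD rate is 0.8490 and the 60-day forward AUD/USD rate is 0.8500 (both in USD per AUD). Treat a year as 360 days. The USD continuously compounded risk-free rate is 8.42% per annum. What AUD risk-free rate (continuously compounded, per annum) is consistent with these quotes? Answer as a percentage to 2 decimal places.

F = S·e^((r_USD − r_AUD)T) ⇒ r_AUD = r_USD − ln(F/S)/T
ln(0.8500/0.8490) = 0.001177; /(60/360) = 0.007062
r_AUD = 0.0842 − 0.007062 = 0.077138
r_AUD = 7.71%

7.71%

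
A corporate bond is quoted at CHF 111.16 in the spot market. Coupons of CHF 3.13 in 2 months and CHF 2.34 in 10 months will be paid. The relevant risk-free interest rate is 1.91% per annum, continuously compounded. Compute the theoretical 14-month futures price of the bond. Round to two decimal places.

CHF 108.12

PV(coupons) I = 3.13·e^(−0.0191·2/12) + 2.34·e^(−0.0191·10/12)
I = 3.1201 + 2.3030 = 5.4231
F = (S − I)·e^(rT) = (111.16 − 5.4231) · e^(0.0191·14/12)
= 105.7369 · e^0.022283 = 105.7369 × 1.022533 = CHF 108.12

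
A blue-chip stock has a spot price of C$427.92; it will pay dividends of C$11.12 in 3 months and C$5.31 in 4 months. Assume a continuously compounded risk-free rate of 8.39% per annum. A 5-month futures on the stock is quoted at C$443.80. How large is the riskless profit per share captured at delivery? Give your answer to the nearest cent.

PV(dividends) I = 11.12·e^(−0.0839·3/12) + 5.31·e^(−0.0839·4/12) = 16.0527
Fair futures F* = (S − I)·e^(rT) = (427.92 − 16.0527)·e^0.034958 = 411.8673 × 1.035576 = 426.5199
Market C$443.80 > fair 426.5199: forward overpriced → cash-and-carry (borrow at r, buy the stock and collect the dividends, short the forward).
Profit at T = |F_mkt − F*| = |443.80 − 426.5199| = C$17.28 per share

C$17.28 per share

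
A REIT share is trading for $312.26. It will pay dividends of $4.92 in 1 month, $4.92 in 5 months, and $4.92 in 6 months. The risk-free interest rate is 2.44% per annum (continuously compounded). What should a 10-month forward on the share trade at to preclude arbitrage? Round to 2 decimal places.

PV(dividends) I = 4.92·e^(−0.0244·1/12) + 4.92·e^(−0.0244·5/12) + 4.92·e^(−0.0244·6/12)
I = 4.9100 + 4.8702 + 4.8603 = 14.6405
F = (S − I)·e^(rT) = (312.26 − 14.6405) · e^(0.0244·10/12)
= 297.6195 · e^0.020333 = 297.6195 × 1.020541 = $303.73

$303.73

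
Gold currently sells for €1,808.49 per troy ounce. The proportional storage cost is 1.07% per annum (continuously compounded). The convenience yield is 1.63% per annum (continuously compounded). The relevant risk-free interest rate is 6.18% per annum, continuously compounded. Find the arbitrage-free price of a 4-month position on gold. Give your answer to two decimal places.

Net carry = r + u − y = 0.0618 + 0.0107 − 0.0163 = 0.0562
F = S·e^((r+u−y)T) = 1808.49 · e^(0.0562 × 4/12) = 1808.49 · e^0.01873333
= 1808.49 × 1.01890990 = €1,842.69 per troy ounce

€1,842.69 per troy ounce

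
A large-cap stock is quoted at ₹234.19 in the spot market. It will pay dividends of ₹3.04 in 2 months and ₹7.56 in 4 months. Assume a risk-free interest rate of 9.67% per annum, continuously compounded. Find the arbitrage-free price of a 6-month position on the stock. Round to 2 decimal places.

PV(dividends) I = 3.04·e^(−0.0967·2/12) + 7.56·e^(−0.0967·4/12)
I = 2.9914 + 7.3202 = 10.3116
F = (S − I)·e^(rT) = (234.19 − 10.3116) · e^(0.0967·6/12)
= 223.8784 · e^0.048350 = 223.8784 × 1.049538 = ₹234.97

₹234.97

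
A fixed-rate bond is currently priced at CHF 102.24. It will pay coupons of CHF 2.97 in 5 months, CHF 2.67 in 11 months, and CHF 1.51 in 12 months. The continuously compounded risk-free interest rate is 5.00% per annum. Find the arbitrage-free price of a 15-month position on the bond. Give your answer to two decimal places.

PV(coupons) I = 2.97·e^(−0.0500·5/12) + 2.67·e^(−0.0500·11/12) + 1.51·e^(−0.0500·12/12)
I = 2.9088 + 2.5504 + 1.4364 = 6.8956
F = (S − I)·e^(rT) = (102.24 − 6.8956) · e^(0.0500·15/12)
= 95.3444 · e^0.062500 = 95.3444 × 1.064494 = CHF 101.49

CHF 101.49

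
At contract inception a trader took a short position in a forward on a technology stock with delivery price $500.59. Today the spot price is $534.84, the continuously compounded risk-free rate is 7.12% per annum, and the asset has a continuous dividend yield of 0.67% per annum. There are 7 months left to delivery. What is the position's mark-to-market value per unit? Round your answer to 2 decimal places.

Current fair forward for the remaining 7 months: F = S·e^((r − q)·T), (r − q) = 0.0712 − 0.0067 = 0.0645
F = 534.84 · e^(0.0645 × 7/12) = 534.84 × 1.038342 = 555.3468
Value of long forward = (F − K)·e^(−rT) = (555.3468 − 500.59) · e^(−0.0712·7/12)
= 54.7568 × 0.959317 = 52.53
Short position value = −(long value) = -$52.53

-$52.53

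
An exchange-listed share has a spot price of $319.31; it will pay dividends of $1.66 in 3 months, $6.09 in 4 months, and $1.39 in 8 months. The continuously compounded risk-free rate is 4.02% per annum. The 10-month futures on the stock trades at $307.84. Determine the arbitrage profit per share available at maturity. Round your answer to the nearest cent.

PV(dividends) I = 1.66·e^(−0.0402·3/12) + 6.09·e^(−0.0402·4/12) + 1.39·e^(−0.0402·8/12) = 9.0056
Fair futures F* = (S − I)·e^(rT) = (319.31 − 9.0056)·e^0.033500 = 310.3044 × 1.034067 = 320.8755
Market $307.84 < fair 320.8755: forward underpriced → reverse cash-and-carry (short the stock, invest proceeds at r, pay the dividends, go long the forward).
Profit at T = |F_mkt − F*| = |307.84 − 320.8755| = $13.04 per share

$13.04 per share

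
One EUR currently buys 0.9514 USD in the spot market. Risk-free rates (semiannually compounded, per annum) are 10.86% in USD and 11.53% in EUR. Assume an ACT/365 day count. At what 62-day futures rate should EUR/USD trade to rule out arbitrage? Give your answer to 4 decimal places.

By covered interest parity, F = S · (1+r_USD/2)^(2T) / (1+r_EUR/2)^(2T)
= 0.9514 × 1.018126 / 1.019224 = 0.9514 × 0.998923
F = 0.9504 USD per EUR

0.9504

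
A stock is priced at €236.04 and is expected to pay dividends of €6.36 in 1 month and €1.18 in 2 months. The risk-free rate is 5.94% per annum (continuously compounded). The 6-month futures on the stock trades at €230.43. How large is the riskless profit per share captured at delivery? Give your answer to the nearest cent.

PV(dividends) I = 6.36·e^(−0.0594·1/12) + 1.18·e^(−0.0594·2/12) = 7.4970
Fair futures F* = (S − I)·e^(rT) = (236.04 − 7.4970)·e^0.029700 = 228.5430 × 1.030145 = 235.4324
Market €230.43 < fair 235.4324: forward underpriced → reverse cash-and-carry (short the stock, invest proceeds at r, pay the dividends, go long the forward).
Profit at T = |F_mkt − F*| = |230.43 − 235.4324| = €5.00 per share

€5.00 per share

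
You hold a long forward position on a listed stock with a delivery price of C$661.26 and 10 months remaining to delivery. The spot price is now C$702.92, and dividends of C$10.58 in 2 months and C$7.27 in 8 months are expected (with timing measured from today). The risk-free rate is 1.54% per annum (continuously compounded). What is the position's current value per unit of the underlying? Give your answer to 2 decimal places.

C$32.34

PV(remaining dividends) I = 10.58·e^(−0.0154·2/12) + 7.27·e^(−0.0154·8/12) = 17.7486
Current forward F = (S − I)·e^(rT) = (702.92 − 17.7486)·e^(0.0154·10/12) = 685.1714 × 1.012916 = 694.0211
Value (long) = (F − K)·e^(−rT) = (694.0211 − 661.26) × 0.987249 = 32.3434
Value = C$32.34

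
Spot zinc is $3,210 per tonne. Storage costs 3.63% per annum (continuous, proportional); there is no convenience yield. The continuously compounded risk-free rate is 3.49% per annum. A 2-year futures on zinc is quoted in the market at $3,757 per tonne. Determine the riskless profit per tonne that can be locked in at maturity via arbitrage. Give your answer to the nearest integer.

Fair futures: F* = S·e^(carry·T), with carry = (r + u) = 0.0349 + 0.0363 = 0.0712
F* = 3210 · e^(0.0712 × 2) = 3210 · e^0.142400 = 3210 × 1.153038 = $3701.2520
Market $3757 > fair $3701.2520: forward overpriced → cash-and-carry (buy spot, short the forward).
At maturity, profit = |F_mkt − F*| = |3757 − 3701.2520| = $56 per tonne

$56 per tonne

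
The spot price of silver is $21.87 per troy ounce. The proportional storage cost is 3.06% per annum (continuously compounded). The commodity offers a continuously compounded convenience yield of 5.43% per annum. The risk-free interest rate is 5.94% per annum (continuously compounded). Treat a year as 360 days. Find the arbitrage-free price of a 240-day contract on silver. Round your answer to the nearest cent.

Net carry = r + u − y = 0.0594 + 0.0306 − 0.0543 = 0.0357
F = S·e^((r+u−y)T) = 21.87 · e^(0.0357 × 240/360) = 21.87 · e^0.023800
= 21.87 × 1.024085 = $22.40 per troy ounce

$22.40 per troy ounce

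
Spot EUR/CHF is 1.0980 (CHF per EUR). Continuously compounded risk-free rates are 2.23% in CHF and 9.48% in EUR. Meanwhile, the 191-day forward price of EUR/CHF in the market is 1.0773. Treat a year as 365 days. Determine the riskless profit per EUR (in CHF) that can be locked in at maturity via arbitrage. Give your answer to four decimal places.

0.0202 per EUR (in CHF)

Fair forward: F* = S·e^(carry·T), with carry = (r_CHF − r_EUR) = 0.0223 − 0.0948 = -0.0725
F* = 1.0980 · e^(-0.0725 × 191/365) = 1.0980 · e^-0.037938 = 1.0980 × 0.962773 = 1.0571
Market 1.0773 > fair 1.0571: forward overpriced → cash-and-carry (buy spot, short the forward).
At maturity, profit = |F_mkt − F*| = |1.0773 − 1.0571| = 0.0202 per EUR (in CHF)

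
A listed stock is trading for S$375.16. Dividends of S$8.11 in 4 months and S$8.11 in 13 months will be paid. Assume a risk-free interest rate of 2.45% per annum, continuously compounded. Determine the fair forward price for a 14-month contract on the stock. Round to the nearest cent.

PV(dividends) I = 8.11·e^(−0.0245·4/12) + 8.11·e^(−0.0245·13/12)
I = 8.0440 + 7.8976 = 15.9416
F = (S − I)·e^(rT) = (375.16 − 15.9416) · e^(0.0245·14/12)
= 359.2184 · e^0.028583 = 359.2184 × 1.028995 = S$369.63

S$369.63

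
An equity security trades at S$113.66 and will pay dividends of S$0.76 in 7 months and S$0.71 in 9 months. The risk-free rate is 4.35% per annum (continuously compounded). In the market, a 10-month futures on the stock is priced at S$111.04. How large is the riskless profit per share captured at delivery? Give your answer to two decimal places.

S$5.33 per share

PV(dividends) I = 0.76·e^(−0.0435·7/12) + 0.71·e^(−0.0435·9/12) = 1.4282
Fair futures F* = (S − I)·e^(rT) = (113.66 − 1.4282)·e^0.036250 = 112.2318 × 1.036915 = 116.3748
Market S$111.04 < fair 116.3748: forward underpriced → reverse cash-and-carry (short the stock, invest proceeds at r, pay the dividends, go long the forward).
Profit at T = |F_mkt − F*| = |111.04 − 116.3748| = S$5.33 per share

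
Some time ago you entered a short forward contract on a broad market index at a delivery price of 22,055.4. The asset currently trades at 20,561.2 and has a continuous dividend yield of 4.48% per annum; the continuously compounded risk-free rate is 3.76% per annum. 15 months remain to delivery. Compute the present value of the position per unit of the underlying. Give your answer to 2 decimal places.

Current fair forward for the remaining 15 months: F = S·e^((r − q)·T), (r − q) = 0.0376 − 0.0448 = -0.0072
F = 20561.2 · e^(-0.0072 × 15/12) = 20561.2 × 0.99104038 = 20376.9795
Value of long forward = (F − K)·e^(−rT) = (20376.9795 − 22055.4) · e^(−0.0376·15/12)
= -1678.4205 × 0.95408740 = -1601.36
Short position value = −(long value) = 1601.36

1601.36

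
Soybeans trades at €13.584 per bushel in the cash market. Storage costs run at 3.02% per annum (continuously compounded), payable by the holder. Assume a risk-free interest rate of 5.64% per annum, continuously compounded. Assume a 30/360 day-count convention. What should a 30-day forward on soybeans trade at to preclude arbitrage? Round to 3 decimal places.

€13.682 per bushel

Net carry = r + u − y = 0.0564 + 0.0302 − 0.0000 = 0.0866
F = S·e^((r+u−y)T) = 13.584 · e^(0.0866 × 30/360) = 13.584 · e^0.007217
= 13.584 × 1.007243 = €13.682 per bushel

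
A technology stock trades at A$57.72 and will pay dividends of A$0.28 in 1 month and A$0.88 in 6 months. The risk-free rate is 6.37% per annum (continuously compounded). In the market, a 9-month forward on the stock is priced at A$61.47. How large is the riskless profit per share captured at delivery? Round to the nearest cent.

PV(dividends) I = 0.28·e^(−0.0637·1/12) + 0.88·e^(−0.0637·6/12) = 1.1309
Fair forward F* = (S − I)·e^(rT) = (57.72 − 1.1309)·e^0.047775 = 56.5891 × 1.048935 = 59.3583
Market A$61.47 > fair 59.3583: forward overpriced → cash-and-carry (borrow at r, buy the stock and collect the dividends, short the forward).
Profit at T = |F_mkt − F*| = |61.47 − 59.3583| = A$2.11 per share

A$2.11 per share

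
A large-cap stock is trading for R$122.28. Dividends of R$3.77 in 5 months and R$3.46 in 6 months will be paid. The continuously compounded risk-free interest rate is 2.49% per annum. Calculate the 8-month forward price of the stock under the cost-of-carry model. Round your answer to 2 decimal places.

PV(dividends) I = 3.77·e^(−0.0249·5/12) + 3.46·e^(−0.0249·6/12)
I = 3.7311 + 3.4172 = 7.1483
F = (S − I)·e^(rT) = (122.28 − 7.1483) · e^(0.0249·8/12)
= 115.1317 · e^0.016600 = 115.1317 × 1.016739 = R$117.06

R$117.06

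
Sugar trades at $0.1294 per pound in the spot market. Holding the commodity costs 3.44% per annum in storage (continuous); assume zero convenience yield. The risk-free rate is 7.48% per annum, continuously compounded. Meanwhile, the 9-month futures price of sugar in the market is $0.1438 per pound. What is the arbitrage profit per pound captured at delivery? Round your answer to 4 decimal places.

$0.0034 per pound

Fair futures: F* = S·e^(carry·T), with carry = (r + u) = 0.0748 + 0.0344 = 0.1092
F* = 0.1294 · e^(0.1092 × 9/12) = 0.1294 · e^0.081900 = 0.1294 × 1.085347 = $0.1404
Market $0.1438 > fair $0.1404: forward overpriced → cash-and-carry (buy spot, short the forward).
At maturity, profit = |F_mkt − F*| = |0.1438 − 0.1404| = $0.0034 per pound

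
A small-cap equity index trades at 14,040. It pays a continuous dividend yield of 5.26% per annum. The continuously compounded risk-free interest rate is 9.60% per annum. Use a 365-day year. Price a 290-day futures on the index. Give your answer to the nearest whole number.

F = S·e^((r − q)T) = 14040 · e^((0.0960 − 0.0526) × 290/365)
= 14040 · e^0.034482 = 14040 × 1.035083
F = 14,533

14,533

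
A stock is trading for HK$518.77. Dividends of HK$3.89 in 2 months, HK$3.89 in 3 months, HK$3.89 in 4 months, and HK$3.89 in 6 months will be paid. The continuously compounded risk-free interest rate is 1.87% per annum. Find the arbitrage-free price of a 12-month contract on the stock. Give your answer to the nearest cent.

HK$512.80

PV(dividends) I = 3.89·e^(−0.0187·2/12) + 3.89·e^(−0.0187·3/12) + 3.89·e^(−0.0187·4/12) + 3.89·e^(−0.0187·6/12)
I = 3.8779 + 3.8719 + 3.8658 + 3.8538 = 15.4694
F = (S − I)·e^(rT) = (518.77 − 15.4694) · e^(0.0187·12/12)
= 503.3006 · e^0.018700 = 503.3006 × 1.018876 = HK$512.80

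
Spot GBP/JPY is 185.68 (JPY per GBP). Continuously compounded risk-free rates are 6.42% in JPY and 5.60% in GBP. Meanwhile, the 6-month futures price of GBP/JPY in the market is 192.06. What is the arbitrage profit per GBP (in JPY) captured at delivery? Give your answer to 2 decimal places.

5.62 per GBP (in JPY)

Fair futures: F* = S·e^(carry·T), with carry = (r_JPY − r_GBP) = 0.0642 − 0.0560 = 0.0082
F* = 185.68 · e^(0.0082 × 6/12) = 185.68 · e^0.004100 = 185.68 × 1.004108 = 186.4428
Market 192.06 > fair 186.4428: forward overpriced → cash-and-carry (buy spot, short the forward).
At maturity, profit = |F_mkt − F*| = |192.06 − 186.4428| = 5.62 per GBP (in JPY)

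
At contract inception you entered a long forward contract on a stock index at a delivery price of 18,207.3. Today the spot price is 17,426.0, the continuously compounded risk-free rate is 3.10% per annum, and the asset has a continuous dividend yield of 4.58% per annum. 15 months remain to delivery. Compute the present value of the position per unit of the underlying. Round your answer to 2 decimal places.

Current fair forward for the remaining 15 months: F = S·e^((r − q)·T), (r − q) = 0.0310 − 0.0458 = -0.0148
F = 17426.0 · e^(-0.0148 × 15/12) = 17426.0 × 0.98167007 = 17106.5826
Value of long forward = (F − K)·e^(−rT) = (17106.5826 − 18207.3) · e^(−0.0310·15/12)
= -1100.7174 × 0.96199118 = -1058.88

-1058.88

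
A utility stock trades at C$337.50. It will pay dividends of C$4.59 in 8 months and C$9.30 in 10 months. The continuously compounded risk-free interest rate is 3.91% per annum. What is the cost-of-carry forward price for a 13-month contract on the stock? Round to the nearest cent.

C$338.05

PV(dividends) I = 4.59·e^(−0.0391·8/12) + 9.30·e^(−0.0391·10/12)
I = 4.4719 + 9.0019 = 13.4738
F = (S − I)·e^(rT) = (337.50 − 13.4738) · e^(0.0391·13/12)
= 324.0262 · e^0.042358 = 324.0262 × 1.043268 = C$338.05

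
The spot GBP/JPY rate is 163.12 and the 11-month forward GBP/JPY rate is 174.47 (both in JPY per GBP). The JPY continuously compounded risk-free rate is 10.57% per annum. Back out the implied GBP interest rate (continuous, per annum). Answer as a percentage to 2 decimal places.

F = S·e^((r_JPY − r_GBP)T) ⇒ r_GBP = r_JPY − ln(F/S)/T
ln(174.47/163.12) = 0.067267; /(11/12) = 0.073382
r_GBP = 0.1057 − 0.073382 = 0.032318
r_GBP = 3.23%

3.23%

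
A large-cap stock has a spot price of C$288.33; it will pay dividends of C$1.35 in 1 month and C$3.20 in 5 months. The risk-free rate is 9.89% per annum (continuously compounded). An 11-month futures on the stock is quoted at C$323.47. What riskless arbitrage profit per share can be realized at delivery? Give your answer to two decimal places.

PV(dividends) I = 1.35·e^(−0.0989·1/12) + 3.20·e^(−0.0989·5/12) = 4.4097
Fair futures F* = (S − I)·e^(rT) = (288.33 − 4.4097)·e^0.090658 = 283.9203 × 1.094894 = 310.8626
Market C$323.47 > fair 310.8626: forward overpriced → cash-and-carry (borrow at r, buy the stock and collect the dividends, short the forward).
Profit at T = |F_mkt − F*| = |323.47 − 310.8626| = C$12.61 per share

C$12.61 per share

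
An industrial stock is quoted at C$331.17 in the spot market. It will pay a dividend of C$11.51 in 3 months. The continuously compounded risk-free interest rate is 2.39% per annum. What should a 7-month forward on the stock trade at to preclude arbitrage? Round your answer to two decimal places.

C$324.22

PV(dividends) I = 11.51·e^(−0.0239·3/12)
I = 11.4414
F = (S − I)·e^(rT) = (331.17 − 11.4414) · e^(0.0239·7/12)
= 319.7286 · e^0.013942 = 319.7286 × 1.014040 = C$324.22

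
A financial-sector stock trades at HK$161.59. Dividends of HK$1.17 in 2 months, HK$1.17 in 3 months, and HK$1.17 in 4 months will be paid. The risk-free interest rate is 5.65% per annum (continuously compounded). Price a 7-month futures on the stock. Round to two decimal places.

HK$163.43

PV(dividends) I = 1.17·e^(−0.0565·2/12) + 1.17·e^(−0.0565·3/12) + 1.17·e^(−0.0565·4/12)
I = 1.1590 + 1.1536 + 1.1482 = 3.4608
F = (S − I)·e^(rT) = (161.59 − 3.4608) · e^(0.0565·7/12)
= 158.1292 · e^0.032958 = 158.1292 × 1.033507 = HK$163.43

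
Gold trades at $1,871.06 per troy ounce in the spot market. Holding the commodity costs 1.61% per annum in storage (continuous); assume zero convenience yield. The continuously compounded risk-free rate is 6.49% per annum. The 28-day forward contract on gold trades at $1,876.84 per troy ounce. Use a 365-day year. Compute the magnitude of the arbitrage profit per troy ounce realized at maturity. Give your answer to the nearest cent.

$5.88 per troy ounce

Fair forward: F* = S·e^(carry·T), with carry = (r + u) = 0.0649 + 0.0161 = 0.0810
F* = 1871.06 · e^(0.0810 × 28/365) = 1871.06 · e^0.00621370 = 1871.06 × 1.00623305 = $1882.7224
Market $1876.84 < fair $1882.7224: forward underpriced → reverse cash-and-carry (short spot, go long the forward).
At maturity, profit = |F_mkt − F*| = |1876.84 − 1882.7224| = $5.88 per troy ounce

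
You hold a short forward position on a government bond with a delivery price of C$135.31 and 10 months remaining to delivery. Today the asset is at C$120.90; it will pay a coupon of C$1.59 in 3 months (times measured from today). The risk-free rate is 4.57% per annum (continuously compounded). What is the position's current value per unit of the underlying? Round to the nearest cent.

C$10.93

PV(remaining coupons) I = 1.59·e^(−0.0457·3/12) = 1.5719
Current forward F = (S − I)·e^(rT) = (120.90 − 1.5719)·e^(0.0457·10/12) = 119.3281 × 1.038818 = 123.9602
Value (long) = (F − K)·e^(−rT) = (123.9602 − 135.31) × 0.962633 = -10.9257
Short position value = −(long value) = C$10.93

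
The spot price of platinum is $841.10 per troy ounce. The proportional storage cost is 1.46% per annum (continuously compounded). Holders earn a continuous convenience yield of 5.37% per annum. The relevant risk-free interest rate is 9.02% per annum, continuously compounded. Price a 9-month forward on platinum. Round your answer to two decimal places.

Net carry = r + u − y = 0.0902 + 0.0146 − 0.0537 = 0.0511
F = S·e^((r+u−y)T) = 841.10 · e^(0.0511 × 9/12) = 841.10 · e^0.038325
= 841.10 × 1.039069 = $873.96 per troy ounce

$873.96 per troy ounce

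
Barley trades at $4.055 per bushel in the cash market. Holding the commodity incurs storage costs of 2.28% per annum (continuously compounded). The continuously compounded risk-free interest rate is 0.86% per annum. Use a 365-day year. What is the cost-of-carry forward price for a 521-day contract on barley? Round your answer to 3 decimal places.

$4.241 per bushel

Net carry = r + u − y = 0.0086 + 0.0228 − 0.0000 = 0.0314
F = S·e^((r+u−y)T) = 4.055 · e^(0.0314 × 521/365) = 4.055 · e^0.044820
= 4.055 × 1.045840 = $4.241 per bushel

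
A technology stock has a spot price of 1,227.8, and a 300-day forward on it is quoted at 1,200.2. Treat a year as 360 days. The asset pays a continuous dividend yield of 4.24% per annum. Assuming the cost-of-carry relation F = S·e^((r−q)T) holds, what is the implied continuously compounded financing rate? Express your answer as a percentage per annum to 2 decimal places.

1.51%

From F = S·e^((r−q)T): (r − q) = ln(F/S)/T
ln(1200.2/1227.8) = ln(0.977521) = -0.022736
(r − q) = -0.022736 / (300/360) = -0.027283
r = ln(F/S)/T + q = -0.027283 + 0.0424 = 0.015117
r = 1.51%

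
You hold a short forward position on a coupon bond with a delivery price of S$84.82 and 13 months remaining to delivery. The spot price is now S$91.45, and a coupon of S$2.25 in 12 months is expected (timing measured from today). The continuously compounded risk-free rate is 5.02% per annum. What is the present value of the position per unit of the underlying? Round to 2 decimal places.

-S$8.98

PV(remaining coupons) I = 2.25·e^(−0.0502·12/12) = 2.1398
Current forward F = (S − I)·e^(rT) = (91.45 − 2.1398)·e^(0.0502·13/12) = 89.3102 × 1.055889 = 94.3017
Value (long) = (F − K)·e^(−rT) = (94.3017 − 84.82) × 0.947069 = 8.9798
Short position value = −(long value) = -S$8.98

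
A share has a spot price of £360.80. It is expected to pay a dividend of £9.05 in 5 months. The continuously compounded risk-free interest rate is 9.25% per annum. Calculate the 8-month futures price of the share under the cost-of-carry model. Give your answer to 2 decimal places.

£374.49

PV(dividends) I = 9.05·e^(−0.0925·5/12)
I = 8.7078
F = (S − I)·e^(rT) = (360.80 − 8.7078) · e^(0.0925·8/12)
= 352.0922 · e^0.061667 = 352.0922 × 1.063608 = £374.49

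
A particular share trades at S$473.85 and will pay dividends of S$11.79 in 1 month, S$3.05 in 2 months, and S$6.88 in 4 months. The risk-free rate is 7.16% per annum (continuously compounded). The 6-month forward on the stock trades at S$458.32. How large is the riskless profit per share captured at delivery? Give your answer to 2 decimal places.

PV(dividends) I = 11.79·e^(−0.0716·1/12) + 3.05·e^(−0.0716·2/12) + 6.88·e^(−0.0716·4/12) = 21.4514
Fair forward F* = (S − I)·e^(rT) = (473.85 − 21.4514)·e^0.035800 = 452.3986 × 1.036449 = 468.8881
Market S$458.32 < fair 468.8881: forward underpriced → reverse cash-and-carry (short the stock, invest proceeds at r, pay the dividends, go long the forward).
Profit at T = |F_mkt − F*| = |458.32 − 468.8881| = S$10.57 per share

S$10.57 per share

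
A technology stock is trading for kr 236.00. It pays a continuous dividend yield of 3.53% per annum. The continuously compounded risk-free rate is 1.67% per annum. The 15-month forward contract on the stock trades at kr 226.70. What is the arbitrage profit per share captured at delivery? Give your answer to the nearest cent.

kr 3.88 per share

Fair forward: F* = S·e^(carry·T), with carry = (r − q) = 0.0167 − 0.0353 = -0.0186
F* = 236.00 · e^(-0.0186 × 15/12) = 236.00 · e^-0.023250 = 236.00 × 0.977018 = kr 230.5762
Market kr 226.70 < fair kr 230.5762: forward underpriced → reverse cash-and-carry (short spot, go long the forward).
At maturity, profit = |F_mkt − F*| = |226.70 − 230.5762| = kr 3.88 per share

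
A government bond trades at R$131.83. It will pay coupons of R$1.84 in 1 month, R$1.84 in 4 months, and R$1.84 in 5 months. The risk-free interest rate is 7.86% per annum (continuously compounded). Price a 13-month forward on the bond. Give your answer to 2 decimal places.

PV(coupons) I = 1.84·e^(−0.0786·1/12) + 1.84·e^(−0.0786·4/12) + 1.84·e^(−0.0786·5/12)
I = 1.8280 + 1.7924 + 1.7807 = 5.4011
F = (S − I)·e^(rT) = (131.83 − 5.4011) · e^(0.0786·13/12)
= 126.4289 · e^0.085150 = 126.4289 × 1.088880 = R$137.67

R$137.67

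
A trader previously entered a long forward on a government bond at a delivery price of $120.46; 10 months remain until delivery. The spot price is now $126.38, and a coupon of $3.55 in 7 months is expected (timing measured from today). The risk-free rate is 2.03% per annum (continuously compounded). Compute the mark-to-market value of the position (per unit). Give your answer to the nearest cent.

PV(remaining coupons) I = 3.55·e^(−0.0203·7/12) = 3.5082
Current forward F = (S − I)·e^(rT) = (126.38 − 3.5082)·e^(0.0203·10/12) = 122.8718 × 1.017061 = 124.9681
Value (long) = (F − K)·e^(−rT) = (124.9681 − 120.46) × 0.983226 = 4.4325
Value = $4.43

$4.43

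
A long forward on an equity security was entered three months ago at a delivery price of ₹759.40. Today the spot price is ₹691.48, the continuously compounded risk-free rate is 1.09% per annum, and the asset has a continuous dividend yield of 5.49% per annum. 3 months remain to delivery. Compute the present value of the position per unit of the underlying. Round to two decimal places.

-₹75.28

Current fair forward for the remaining 3 months: F = S·e^((r − q)·T), (r − q) = 0.0109 − 0.0549 = -0.0440
F = 691.48 · e^(-0.0440 × 3/12) = 691.48 × 0.989060 = 683.9152
Value of long forward = (F − K)·e^(−rT) = (683.9152 − 759.40) · e^(−0.0109·3/12)
= -75.4848 × 0.997279 = -75.28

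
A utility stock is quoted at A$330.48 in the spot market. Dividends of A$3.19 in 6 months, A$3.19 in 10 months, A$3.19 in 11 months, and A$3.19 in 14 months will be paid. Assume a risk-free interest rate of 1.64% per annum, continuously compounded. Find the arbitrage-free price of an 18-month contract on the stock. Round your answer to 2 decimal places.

A$325.81

PV(dividends) I = 3.19·e^(−0.0164·6/12) + 3.19·e^(−0.0164·10/12) + 3.19·e^(−0.0164·11/12) + 3.19·e^(−0.0164·14/12)
I = 3.1639 + 3.1467 + 3.1424 + 3.1295 = 12.5825
F = (S − I)·e^(rT) = (330.48 − 12.5825) · e^(0.0164·18/12)
= 317.8975 · e^0.024600 = 317.8975 × 1.024905 = A$325.81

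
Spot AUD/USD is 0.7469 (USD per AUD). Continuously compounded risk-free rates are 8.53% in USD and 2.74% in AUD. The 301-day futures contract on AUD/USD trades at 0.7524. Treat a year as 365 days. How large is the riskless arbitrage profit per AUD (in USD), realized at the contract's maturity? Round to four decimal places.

0.0310 per AUD (in USD)

Fair futures: F* = S·e^(carry·T), with carry = (r_USD − r_AUD) = 0.0853 − 0.0274 = 0.0579
F* = 0.7469 · e^(0.0579 × 301/365) = 0.7469 · e^0.047748 = 0.7469 × 1.048906 = 0.7834
Market 0.7524 < fair 0.7834: forward underpriced → reverse cash-and-carry (short spot, go long the forward).
At maturity, profit = |F_mkt − F*| = |0.7524 − 0.7834| = 0.0310 per AUD (in USD)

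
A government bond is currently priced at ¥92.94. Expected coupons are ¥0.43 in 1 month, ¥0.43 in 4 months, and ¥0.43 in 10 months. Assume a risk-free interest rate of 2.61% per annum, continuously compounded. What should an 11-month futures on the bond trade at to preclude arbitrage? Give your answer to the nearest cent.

¥93.88

PV(coupons) I = 0.43·e^(−0.0261·1/12) + 0.43·e^(−0.0261·4/12) + 0.43·e^(−0.0261·10/12)
I = 0.4291 + 0.4263 + 0.4207 = 1.2761
F = (S − I)·e^(rT) = (92.94 − 1.2761) · e^(0.0261·11/12)
= 91.6639 · e^0.023925 = 91.6639 × 1.024213 = ¥93.88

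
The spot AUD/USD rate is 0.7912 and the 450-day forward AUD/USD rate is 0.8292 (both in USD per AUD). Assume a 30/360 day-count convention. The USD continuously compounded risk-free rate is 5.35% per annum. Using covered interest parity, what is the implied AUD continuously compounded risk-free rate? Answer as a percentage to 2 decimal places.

1.60%

F = S·e^((r_USD − r_AUD)T) ⇒ r_AUD = r_USD − ln(F/S)/T
ln(0.8292/0.7912) = 0.046911; /(450/360) = 0.037529
r_AUD = 0.0535 − 0.037529 = 0.015971
r_AUD = 1.60%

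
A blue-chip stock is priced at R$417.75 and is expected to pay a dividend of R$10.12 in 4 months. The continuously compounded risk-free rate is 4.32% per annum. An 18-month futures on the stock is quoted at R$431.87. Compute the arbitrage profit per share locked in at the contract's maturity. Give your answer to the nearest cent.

PV(dividends) I = 10.12·e^(−0.0432·4/12) = 9.9753
Fair futures F* = (S − I)·e^(rT) = (417.75 − 9.9753)·e^0.064800 = 407.7747 × 1.066946 = 435.0736
Market R$431.87 < fair 435.0736: forward underpriced → reverse cash-and-carry (short the stock, invest proceeds at r, pay the dividends, go long the forward).
Profit at T = |F_mkt − F*| = |431.87 − 435.0736| = R$3.20 per share

R$3.20 per share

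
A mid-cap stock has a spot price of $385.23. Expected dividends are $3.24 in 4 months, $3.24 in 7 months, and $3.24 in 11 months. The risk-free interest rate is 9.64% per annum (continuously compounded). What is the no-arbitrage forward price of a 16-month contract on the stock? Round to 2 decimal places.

PV(dividends) I = 3.24·e^(−0.0964·4/12) + 3.24·e^(−0.0964·7/12) + 3.24·e^(−0.0964·11/12)
I = 3.1375 + 3.0628 + 2.9660 = 9.1663
F = (S − I)·e^(rT) = (385.23 − 9.1663) · e^(0.0964·16/12)
= 376.0637 · e^0.128533 = 376.0637 × 1.137159 = $427.64

$427.64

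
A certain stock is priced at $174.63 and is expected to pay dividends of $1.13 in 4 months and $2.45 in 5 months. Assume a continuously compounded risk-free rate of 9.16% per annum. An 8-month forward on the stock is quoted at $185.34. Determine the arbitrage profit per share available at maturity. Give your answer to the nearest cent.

$3.39 per share

PV(dividends) I = 1.13·e^(−0.0916·4/12) + 2.45·e^(−0.0916·5/12) = 3.4543
Fair forward F* = (S − I)·e^(rT) = (174.63 − 3.4543)·e^0.061067 = 171.1757 × 1.062970 = 181.9546
Market $185.34 > fair 181.9546: forward overpriced → cash-and-carry (borrow at r, buy the stock and collect the dividends, short the forward).
Profit at T = |F_mkt − F*| = |185.34 − 181.9546| = $3.39 per share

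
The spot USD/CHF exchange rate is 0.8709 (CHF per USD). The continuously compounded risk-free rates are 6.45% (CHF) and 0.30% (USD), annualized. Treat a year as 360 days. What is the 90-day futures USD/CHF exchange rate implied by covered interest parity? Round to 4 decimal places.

0.8844

F = S·e^((r_CHF − r_USD)T) = 0.8709 · e^((0.0645 − 0.0030) × 90/360)
= 0.8709 · e^0.015375 = 0.8709 × 1.015494
F = 0.8844 CHF per USD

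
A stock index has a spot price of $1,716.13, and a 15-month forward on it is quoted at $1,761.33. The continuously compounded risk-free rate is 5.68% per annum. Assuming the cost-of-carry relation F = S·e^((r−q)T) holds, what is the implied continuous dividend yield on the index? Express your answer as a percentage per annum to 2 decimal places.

3.60%

From F = S·e^((r−q)T): (r − q) = ln(F/S)/T
ln(1761.33/1716.13) = ln(1.026338) = 0.025997
(r − q) = 0.025997 / (15/12) = 0.020798
q = r − ln(F/S)/T = 0.0568 − 0.020798 = 0.036002
q = 3.60%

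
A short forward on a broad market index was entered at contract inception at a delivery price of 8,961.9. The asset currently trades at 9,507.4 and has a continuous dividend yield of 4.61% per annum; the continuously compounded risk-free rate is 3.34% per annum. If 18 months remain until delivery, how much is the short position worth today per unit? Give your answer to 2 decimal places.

-348.21

Current fair forward for the remaining 18 months: F = S·e^((r − q)·T), (r − q) = 0.0334 − 0.0461 = -0.0127
F = 9507.4 · e^(-0.0127 × 18/12) = 9507.4 × 0.98113030 = 9327.9982
Value of long forward = (F − K)·e^(−rT) = (9327.9982 − 8961.9) · e^(−0.0334·18/12)
= 366.0982 × 0.95113431 = 348.21
Short position value = −(long value) = -348.21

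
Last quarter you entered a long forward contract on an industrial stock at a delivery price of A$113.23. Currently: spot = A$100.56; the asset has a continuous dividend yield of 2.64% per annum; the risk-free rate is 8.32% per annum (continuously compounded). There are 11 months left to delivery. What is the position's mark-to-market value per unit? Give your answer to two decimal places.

Current fair forward for the remaining 11 months: F = S·e^((r − q)·T), (r − q) = 0.0832 − 0.0264 = 0.0568
F = 100.56 · e^(0.0568 × 11/12) = 100.56 × 1.053446 = 105.9345
Value of long forward = (F − K)·e^(−rT) = (105.9345 − 113.23) · e^(−0.0832·11/12)
= -7.2955 × 0.926569 = -6.76

-A$6.76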